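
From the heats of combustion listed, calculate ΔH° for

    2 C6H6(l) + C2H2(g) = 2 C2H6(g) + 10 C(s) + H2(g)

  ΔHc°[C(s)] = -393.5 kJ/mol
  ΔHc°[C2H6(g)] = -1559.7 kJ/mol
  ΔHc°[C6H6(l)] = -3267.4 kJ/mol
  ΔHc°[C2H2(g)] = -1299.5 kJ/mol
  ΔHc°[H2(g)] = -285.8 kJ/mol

ΔH° = -494.1 kJ/mol

With combustion enthalpies, reactants minus products:
= [2·(-3267.4) + 1·(-1299.5)] − [2·(-1559.7) + 10·(-393.5) + 1·(-285.8)]
= -494.1 kJ/mol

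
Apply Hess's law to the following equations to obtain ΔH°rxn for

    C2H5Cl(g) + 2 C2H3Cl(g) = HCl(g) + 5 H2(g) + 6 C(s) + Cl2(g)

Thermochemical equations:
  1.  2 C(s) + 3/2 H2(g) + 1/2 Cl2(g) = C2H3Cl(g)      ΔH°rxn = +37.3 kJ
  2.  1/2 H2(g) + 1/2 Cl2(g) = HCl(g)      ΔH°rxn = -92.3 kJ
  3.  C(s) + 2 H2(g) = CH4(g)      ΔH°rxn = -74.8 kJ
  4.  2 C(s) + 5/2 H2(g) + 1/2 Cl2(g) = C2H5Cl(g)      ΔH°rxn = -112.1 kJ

eq. 1 reversed and × 2: (-2)·(+37.3) = -74.6 kJ
eq. 2 as written: -92.3 kJ
eq. 3: not needed.
eq. 4 reversed: +112.1 kJ
ΔH°rxn = (-2)·(+37.3) + (1)·(-92.3) + (-1)·(-112.1) = -54.8 kJ

ΔH°rxn = -54.8 kJ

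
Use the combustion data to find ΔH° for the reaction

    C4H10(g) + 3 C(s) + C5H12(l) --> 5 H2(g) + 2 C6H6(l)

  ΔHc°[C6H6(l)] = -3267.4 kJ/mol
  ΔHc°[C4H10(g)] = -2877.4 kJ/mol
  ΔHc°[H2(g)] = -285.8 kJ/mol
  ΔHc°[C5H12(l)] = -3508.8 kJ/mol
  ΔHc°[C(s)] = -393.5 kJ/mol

ΔH° = 397.1 kJ/mol

With combustion enthalpies, reactants minus products:
= [1·(-2877.4) + 3·(-393.5) + 1·(-3508.8)] − [5·(-285.8) + 2·(-3267.4)]
= 397.1 kJ/mol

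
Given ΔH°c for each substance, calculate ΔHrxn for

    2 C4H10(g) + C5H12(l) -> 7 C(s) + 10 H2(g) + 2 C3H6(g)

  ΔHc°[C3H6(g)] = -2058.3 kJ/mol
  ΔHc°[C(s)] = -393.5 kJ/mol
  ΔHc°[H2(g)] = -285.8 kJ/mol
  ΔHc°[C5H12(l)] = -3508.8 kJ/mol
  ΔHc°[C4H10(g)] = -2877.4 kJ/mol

With combustion enthalpies, reactants minus products:
= [2·(-2877.4) + 1·(-3508.8)] − [7·(-393.5) + 10·(-285.8) + 2·(-2058.3)]
= 465.5 kJ/mol

ΔHrxn = 465.5 kJ/mol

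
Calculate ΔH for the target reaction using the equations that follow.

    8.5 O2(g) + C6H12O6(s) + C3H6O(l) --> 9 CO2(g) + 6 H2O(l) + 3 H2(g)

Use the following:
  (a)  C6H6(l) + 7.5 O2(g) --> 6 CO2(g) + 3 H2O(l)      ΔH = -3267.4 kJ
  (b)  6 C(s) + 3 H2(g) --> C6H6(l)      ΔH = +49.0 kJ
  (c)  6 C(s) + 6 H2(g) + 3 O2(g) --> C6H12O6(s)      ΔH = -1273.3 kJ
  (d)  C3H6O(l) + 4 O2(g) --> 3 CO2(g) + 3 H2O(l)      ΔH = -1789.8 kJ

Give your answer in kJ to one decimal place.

ΔH = -3734.9 kJ

(a) as written: -3267.4 kJ
(b) as written: +49.0 kJ
(c) reversed: +1273.3 kJ
(d) as written: -1789.8 kJ
Combining the equations, ΔH = (1)·(-3267.4) + (1)·(+49.0) + (-1)·(-1273.3) + (1)·(-1789.8) = -3734.9 kJ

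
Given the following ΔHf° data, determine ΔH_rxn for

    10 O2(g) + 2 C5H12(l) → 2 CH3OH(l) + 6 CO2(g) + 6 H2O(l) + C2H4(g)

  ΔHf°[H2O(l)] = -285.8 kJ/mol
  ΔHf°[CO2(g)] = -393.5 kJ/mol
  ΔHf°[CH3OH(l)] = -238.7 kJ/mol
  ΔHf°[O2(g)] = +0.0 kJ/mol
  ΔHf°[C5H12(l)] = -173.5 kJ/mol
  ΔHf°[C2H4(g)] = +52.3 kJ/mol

Products: 2·(-238.7) + 6·(-393.5) + 6·(-285.8) + 1·(+52.3) = -4500.9
Reactants: 10·(+0.0) + 2·(-173.5) = -347.0
ΔH_rxn = (-4500.9) − (-347.0) = -4153.9 kJ/mol

ΔH_rxn = -4153.9 kJ/mol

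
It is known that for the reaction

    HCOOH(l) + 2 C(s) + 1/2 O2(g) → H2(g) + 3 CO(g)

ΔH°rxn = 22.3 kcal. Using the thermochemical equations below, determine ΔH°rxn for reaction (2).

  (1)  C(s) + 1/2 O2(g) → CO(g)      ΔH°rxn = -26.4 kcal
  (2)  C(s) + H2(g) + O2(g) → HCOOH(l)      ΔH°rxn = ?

ΔH°rxn = -101.5 kcal

(1) × 3 (×3 to match 3 CO(g) in the target): (3)·(-26.4) = -79.2 kcal
(2) reversed (reverse to put HCOOH(l) on the reactant side): contributes −x
+22.3 = (-79.2) − x
x = (+22.3 − (-79.2)) / (-1) = -101.5 kcal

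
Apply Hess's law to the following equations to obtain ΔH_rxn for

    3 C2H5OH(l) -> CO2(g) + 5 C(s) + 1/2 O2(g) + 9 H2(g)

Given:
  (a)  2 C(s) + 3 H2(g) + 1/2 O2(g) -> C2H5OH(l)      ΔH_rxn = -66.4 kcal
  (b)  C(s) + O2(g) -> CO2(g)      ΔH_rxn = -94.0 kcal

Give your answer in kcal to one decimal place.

ΔH_rxn = 105.2 kcal

(a) reversed and × 3: (-3)·(-66.4) = +199.2 kcal
(b) as written: -94.0 kcal
Combining the equations, ΔH_rxn = (+199.2) + (-94.0) = 105.2 kcal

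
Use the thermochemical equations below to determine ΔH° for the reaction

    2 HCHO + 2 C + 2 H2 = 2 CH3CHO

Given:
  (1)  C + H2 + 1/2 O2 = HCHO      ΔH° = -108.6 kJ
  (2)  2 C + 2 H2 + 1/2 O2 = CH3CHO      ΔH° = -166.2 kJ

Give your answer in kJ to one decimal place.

(1) reversed and × 2: (-2)·(-108.6) = +217.2 kJ
(2) × 2: (2)·(-166.2) = -332.4 kJ
Combining the equations, ΔH° = (+217.2) + (-332.4) = -115.2 kJ

ΔH° = -115.2 kJ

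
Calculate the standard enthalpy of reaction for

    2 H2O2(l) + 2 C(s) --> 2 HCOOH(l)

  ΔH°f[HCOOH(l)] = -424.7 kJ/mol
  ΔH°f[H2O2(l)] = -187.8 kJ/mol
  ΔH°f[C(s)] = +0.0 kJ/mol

ΔH° = -473.8 kJ/mol

ΔH°rxn = Σ nΔHf°(products) − Σ nΔHf°(reactants).
Products: 2·(-424.7) = -849.4
Reactants: 2·(-187.8) + 2·(+0.0) = -375.6
ΔH° = (-849.4) − (-375.6) = -473.8 kJ/mol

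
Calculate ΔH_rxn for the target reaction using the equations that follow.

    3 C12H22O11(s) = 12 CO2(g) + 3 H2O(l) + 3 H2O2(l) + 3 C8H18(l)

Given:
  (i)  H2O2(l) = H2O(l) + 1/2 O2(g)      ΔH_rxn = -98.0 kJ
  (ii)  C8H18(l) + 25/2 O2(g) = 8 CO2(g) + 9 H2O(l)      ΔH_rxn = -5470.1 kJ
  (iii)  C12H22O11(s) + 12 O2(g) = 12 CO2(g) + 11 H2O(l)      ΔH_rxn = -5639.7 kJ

ΔH_rxn = -214.8 kJ

(i) reversed and × 3: (-3)·(-98.0) = +294.0 kJ
(ii) reversed and × 3: (-3)·(-5470.1) = +16410.3 kJ
(iii) × 3: (3)·(-5639.7) = -16919.1 kJ
Summing the manipulated equations, ΔH_rxn = (+294.0) + (+16410.3) + (-16919.1) = -214.8 kJ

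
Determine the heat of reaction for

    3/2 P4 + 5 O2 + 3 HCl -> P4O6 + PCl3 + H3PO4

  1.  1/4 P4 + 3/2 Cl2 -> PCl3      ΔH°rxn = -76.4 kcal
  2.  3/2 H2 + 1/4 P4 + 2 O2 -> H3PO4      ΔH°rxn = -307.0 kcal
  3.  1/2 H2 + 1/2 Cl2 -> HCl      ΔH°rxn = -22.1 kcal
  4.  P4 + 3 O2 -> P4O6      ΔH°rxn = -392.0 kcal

eq. 1 as written (PCl3 already on the product side): -76.4 kcal
eq. 2 as written (H3PO4 already on the product side): -307.0 kcal
eq. 3 reversed and × 3 (reverse to put HCl on the reactant side; scale by 3 for the 3 HCl): (-3)·(-22.1) = +66.3 kcal
eq. 4 as written (P4O6 already on the product side): -392.0 kcal
Summing the manipulated equations, ΔH°rxn = (-76.4) + (-307.0) + (+66.3) + (-392.0) = -709.1 kcal

ΔH°rxn = -709.1 kcal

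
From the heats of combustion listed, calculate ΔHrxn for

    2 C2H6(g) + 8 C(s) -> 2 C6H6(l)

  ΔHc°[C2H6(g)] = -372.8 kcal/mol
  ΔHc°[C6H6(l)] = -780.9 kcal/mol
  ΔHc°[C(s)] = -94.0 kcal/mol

ΔHrxn = 64.2 kcal/mol

With combustion enthalpies, reactants minus products:
= [2·(-372.8) + 8·(-94.0)] − [2·(-780.9)]
= 64.2 kcal/mol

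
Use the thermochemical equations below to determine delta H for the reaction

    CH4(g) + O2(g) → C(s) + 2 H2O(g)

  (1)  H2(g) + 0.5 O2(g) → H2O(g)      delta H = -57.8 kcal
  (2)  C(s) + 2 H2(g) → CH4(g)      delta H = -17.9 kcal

delta H = -97.7 kcal

(1) × 2: (2)·(-57.8) = -115.6 kcal
(2) reversed: +17.9 kcal
Combining the equations, delta H = (2)·(-57.8) + (-1)·(-17.9) = -97.7 kcal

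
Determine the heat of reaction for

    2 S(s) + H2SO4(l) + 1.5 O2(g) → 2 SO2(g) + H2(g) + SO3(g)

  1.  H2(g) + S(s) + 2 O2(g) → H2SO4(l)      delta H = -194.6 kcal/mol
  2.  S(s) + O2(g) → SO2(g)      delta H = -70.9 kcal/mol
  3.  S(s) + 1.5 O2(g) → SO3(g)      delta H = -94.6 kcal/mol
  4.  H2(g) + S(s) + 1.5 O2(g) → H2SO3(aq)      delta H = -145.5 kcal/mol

delta H = -41.8 kcal/mol

eq. 1 reversed: +194.6 kcal/mol
eq. 2 × 2: (2)·(-70.9) = -141.8 kcal/mol
eq. 3 as written: -94.6 kcal/mol
eq. 4: not needed.
delta H = (+194.6) + (-141.8) + (-94.6) = -41.8 kcal/mol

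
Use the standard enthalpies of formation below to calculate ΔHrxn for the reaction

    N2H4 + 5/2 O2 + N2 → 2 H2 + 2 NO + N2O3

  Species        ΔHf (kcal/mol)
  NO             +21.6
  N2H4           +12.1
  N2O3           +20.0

Products: 2·(+0.0) + 2·(+21.6) + 1·(+20.0) = +63.2
Reactants: 1·(+12.1) + 5/2·(+0.0) + 1·(+0.0) = +12.1
ΔHrxn = (+63.2) − (+12.1) = 51.1 kcal/mol

ΔHrxn = 51.1 kcal/mol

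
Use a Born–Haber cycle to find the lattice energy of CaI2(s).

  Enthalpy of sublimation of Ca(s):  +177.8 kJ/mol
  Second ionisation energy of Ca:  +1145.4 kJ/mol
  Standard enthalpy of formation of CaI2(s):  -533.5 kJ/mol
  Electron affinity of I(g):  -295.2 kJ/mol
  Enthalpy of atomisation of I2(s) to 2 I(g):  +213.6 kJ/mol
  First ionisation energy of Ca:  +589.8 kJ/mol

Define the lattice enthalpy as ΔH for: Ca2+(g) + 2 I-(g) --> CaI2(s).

U = -2069.7 kJ/mol

ΔHf° = 1·ΔHsub + 1·(ΣIE) + 1·D(I2) + 2·EA + U
-533.5 = 1·(+177.8) + 1·(+1735.2) + 1·(+213.6) + 2·(-295.2) + U
U = -533.5 − (+1536.2) = -2069.7 kJ/mol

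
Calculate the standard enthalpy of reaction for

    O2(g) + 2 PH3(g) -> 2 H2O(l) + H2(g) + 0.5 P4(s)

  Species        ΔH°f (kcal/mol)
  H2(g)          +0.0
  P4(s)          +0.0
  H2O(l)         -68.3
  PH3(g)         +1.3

ΔH° = -139.2 kcal/mol

Products: 2·(-68.3) + 1·(+0.0) + 1/2·(+0.0) = -136.6
Reactants: 1·(+0.0) + 2·(+1.3) = +2.6
ΔH° = (-136.6) − (+2.6) = -139.2 kcal/mol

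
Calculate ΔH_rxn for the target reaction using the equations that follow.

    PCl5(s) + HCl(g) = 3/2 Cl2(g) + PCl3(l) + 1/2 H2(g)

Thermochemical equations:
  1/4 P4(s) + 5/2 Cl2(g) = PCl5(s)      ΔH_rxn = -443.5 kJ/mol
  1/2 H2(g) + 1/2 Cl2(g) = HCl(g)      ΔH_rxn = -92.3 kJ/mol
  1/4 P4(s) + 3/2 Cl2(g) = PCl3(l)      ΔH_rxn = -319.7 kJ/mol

ΔH_rxn = 216.1 kJ/mol

equation 1 reversed: +443.5 kJ/mol
equation 2 reversed: +92.3 kJ/mol
equation 3 as written: -319.7 kJ/mol
Combining the equations, ΔH_rxn = (+443.5) + (+92.3) + (-319.7) = 216.1 kJ/mol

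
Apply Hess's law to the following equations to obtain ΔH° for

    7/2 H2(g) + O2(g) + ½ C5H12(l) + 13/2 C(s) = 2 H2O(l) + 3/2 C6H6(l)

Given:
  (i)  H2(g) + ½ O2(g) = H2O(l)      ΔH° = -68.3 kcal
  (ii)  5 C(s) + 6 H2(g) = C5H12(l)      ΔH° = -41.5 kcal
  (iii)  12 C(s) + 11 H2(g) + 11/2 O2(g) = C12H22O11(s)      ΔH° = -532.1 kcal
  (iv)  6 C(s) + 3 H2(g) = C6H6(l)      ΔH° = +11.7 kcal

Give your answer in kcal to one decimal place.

(i) × 2: (2)·(-68.3) = -136.6 kcal
(ii) reversed and × 1/2: (-1/2)·(-41.5) = +20.75 kcal
(iii): not needed.
(iv) × 3/2: (3/2)·(+11.7) = +17.55 kcal
Combining the equations, ΔH° = (2)·(-68.3) + (-1/2)·(-41.5) + (3/2)·(+11.7) = -98.3 kcal

ΔH° = -98.3 kcal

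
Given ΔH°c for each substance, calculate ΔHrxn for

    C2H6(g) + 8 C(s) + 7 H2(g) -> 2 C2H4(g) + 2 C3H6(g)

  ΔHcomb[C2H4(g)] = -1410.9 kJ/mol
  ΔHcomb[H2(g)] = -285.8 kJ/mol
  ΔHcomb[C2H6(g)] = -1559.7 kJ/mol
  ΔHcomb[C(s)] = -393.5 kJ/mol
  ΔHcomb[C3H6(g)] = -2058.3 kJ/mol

ΔHrxn = 230.1 kJ/mol

With combustion enthalpies, reactants minus products:
= [1·(-1559.7) + 8·(-393.5) + 7·(-285.8)] − [2·(-1410.9) + 2·(-2058.3)]
= 230.1 kJ/mol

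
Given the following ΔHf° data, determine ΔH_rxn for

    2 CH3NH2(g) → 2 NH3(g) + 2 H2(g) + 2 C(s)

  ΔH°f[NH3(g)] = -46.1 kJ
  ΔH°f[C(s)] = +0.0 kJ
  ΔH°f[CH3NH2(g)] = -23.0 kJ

Products: 2·(-46.1) + 2·(+0.0) + 2·(+0.0) = -92.2
Reactants: 2·(-23.0) = -46.0
ΔH_rxn = (-92.2) − (-46.0) = -46.2 kJ

ΔH_rxn = -46.2 kJ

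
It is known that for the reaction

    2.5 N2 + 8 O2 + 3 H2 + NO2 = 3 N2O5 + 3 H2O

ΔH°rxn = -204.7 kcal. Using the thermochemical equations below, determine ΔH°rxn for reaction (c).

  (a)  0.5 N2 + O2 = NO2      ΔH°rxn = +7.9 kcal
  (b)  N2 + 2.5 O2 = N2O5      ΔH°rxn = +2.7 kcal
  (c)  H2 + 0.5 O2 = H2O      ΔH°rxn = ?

ΔH°rxn = -68.3 kcal

(a) reversed (NO2 must end up as a reactant): -7.9 kcal
(b) × 3 (×3 to match 3 N2O5 in the target): (3)·(+2.7) = +8.1 kcal
(c) × 3 (scale by 3 for the 3 H2O): contributes 3·x
-204.7 = (-7.9) + (+8.1) + 3·x
x = (-204.7 − (+0.2)) / (3) = -68.3 kcal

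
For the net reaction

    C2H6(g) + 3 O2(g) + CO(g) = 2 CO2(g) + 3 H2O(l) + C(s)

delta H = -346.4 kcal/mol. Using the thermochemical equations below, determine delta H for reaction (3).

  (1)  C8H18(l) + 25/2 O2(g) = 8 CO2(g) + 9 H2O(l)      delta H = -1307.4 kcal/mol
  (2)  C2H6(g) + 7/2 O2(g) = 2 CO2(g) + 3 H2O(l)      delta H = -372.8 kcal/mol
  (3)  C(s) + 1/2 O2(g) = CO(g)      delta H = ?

(1): not needed (C8H18(l) appears nowhere else).
(2) as written (C2H6(g) already on the reactant side): -372.8 kcal/mol
(3) reversed (reverse to put CO(g) on the reactant side): contributes −x
-346.4 = (-372.8) − x
x = (-346.4 − (-372.8)) / (-1) = -26.4 kcal/mol

delta H = -26.4 kcal/mol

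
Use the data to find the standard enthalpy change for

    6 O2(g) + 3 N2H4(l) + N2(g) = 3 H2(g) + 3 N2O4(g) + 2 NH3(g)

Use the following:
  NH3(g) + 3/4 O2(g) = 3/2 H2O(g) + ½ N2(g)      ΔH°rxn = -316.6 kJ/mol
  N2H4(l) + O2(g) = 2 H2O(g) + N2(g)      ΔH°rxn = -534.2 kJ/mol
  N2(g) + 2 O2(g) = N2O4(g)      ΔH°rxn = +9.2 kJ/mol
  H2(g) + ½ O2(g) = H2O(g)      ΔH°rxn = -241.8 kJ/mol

equation 1 reversed and × 2 (NH3(g) must end up as a product; scale by 2 for the 2 NH3(g)): (-2)·(-316.6) = +633.2 kJ/mol
equation 2 × 3 (×3 to match 3 N2H4(l) in the target): (3)·(-534.2) = -1602.6 kJ/mol
equation 3 × 3 (scale by 3 for the 3 N2O4(g)): (3)·(+9.2) = +27.6 kJ/mol
equation 4 reversed and × 3 (reverse to put H2(g) on the product side; ×3 to match 3 H2(g) in the target): (-3)·(-241.8) = +725.4 kJ/mol
ΔH°rxn = (-2)·(-316.6) + (3)·(-534.2) + (3)·(+9.2) + (-3)·(-241.8) = -216.4 kJ/mol

ΔH°rxn = -216.4 kJ/mol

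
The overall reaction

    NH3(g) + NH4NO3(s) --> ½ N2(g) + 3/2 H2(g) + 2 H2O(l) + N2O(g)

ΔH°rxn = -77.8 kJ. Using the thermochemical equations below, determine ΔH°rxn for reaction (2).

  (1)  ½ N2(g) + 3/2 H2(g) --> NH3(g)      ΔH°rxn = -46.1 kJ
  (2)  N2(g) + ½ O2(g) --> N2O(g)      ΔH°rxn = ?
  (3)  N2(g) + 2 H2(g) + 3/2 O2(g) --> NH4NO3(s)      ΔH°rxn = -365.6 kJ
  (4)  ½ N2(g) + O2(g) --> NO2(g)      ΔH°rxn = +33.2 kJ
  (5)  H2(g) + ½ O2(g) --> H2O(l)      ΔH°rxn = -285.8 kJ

(1) reversed (NH3(g) must end up as a reactant): +46.1 kJ
(2) as written (N2O(g) already on the product side): contributes x
(3) reversed (reverse to put NH4NO3(s) on the reactant side): +365.6 kJ
(4): not needed (NO2(g) appears nowhere else).
(5) × 2 (scale by 2 for the 2 H2O(l)): (2)·(-285.8) = -571.6 kJ
-77.8 = (+46.1) + (+365.6) + (-571.6) + x
x = (-77.8 − (-159.9)) / (1) = 82.1 kJ

ΔH°rxn = 82.1 kJ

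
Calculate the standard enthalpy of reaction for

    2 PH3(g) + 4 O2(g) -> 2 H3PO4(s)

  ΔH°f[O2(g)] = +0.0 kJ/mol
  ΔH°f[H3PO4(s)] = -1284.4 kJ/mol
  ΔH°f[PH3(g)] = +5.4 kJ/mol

ΔH° = -2579.6 kJ/mol

ΔH°rxn = Σ nΔHf°(products) − Σ nΔHf°(reactants).
Products: 2·(-1284.4) = -2568.8
Reactants: 2·(+5.4) + 4·(+0.0) = +10.8
ΔH° = (-2568.8) − (+10.8) = -2579.6 kJ/mol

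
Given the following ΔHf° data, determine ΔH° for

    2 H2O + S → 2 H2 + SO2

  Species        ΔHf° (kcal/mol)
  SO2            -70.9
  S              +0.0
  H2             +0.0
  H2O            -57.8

Products: 2·(+0.0) + 1·(-70.9) = -70.9
Reactants: 2·(-57.8) + 1·(+0.0) = -115.6
ΔH° = (-70.9) − (-115.6) = 44.7 kcal/mol

ΔH° = 44.7 kcal/mol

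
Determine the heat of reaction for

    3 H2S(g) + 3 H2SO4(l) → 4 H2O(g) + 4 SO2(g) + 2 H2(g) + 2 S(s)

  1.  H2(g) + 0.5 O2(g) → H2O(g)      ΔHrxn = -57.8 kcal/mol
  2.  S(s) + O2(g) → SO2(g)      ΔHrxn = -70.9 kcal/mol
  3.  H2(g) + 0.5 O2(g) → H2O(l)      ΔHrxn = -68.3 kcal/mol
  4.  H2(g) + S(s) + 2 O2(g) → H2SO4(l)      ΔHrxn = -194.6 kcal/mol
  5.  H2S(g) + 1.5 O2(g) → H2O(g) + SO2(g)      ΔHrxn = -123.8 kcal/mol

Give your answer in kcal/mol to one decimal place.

ΔHrxn = 83.7 kcal/mol

eq. 1 as written: -57.8 kcal/mol
eq. 2 as written: -70.9 kcal/mol
eq. 3: not needed (H2O(l) appears nowhere else).
eq. 4 reversed and × 3 (H2SO4(l) must end up as a reactant; ×3 to match 3 H2SO4(l) in the target): (-3)·(-194.6) = +583.8 kcal/mol
eq. 5 × 3 (×3 to match 3 H2S(g) in the target): (3)·(-123.8) = -371.4 kcal/mol
By Hess's law, ΔHrxn = (-57.8) + (-70.9) + (+583.8) + (-371.4) = 83.7 kcal/mol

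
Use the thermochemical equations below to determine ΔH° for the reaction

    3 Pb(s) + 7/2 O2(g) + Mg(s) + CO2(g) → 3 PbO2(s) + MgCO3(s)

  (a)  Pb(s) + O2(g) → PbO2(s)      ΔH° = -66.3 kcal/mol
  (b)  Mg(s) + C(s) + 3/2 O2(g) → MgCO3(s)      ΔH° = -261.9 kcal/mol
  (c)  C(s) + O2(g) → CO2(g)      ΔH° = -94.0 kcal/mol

ΔH° = -366.8 kcal/mol

(a) × 3: (3)·(-66.3) = -198.9 kcal/mol
(b) as written: -261.9 kcal/mol
(c) reversed: +94.0 kcal/mol
By Hess's law, ΔH° = (3)·(-66.3) + (1)·(-261.9) + (-1)·(-94.0) = -366.8 kcal/mol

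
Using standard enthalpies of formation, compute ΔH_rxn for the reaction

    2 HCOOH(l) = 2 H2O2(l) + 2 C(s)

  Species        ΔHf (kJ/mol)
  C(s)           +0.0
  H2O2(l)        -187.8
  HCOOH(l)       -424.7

ΔH_rxn = 473.8 kJ/mol

Products: 2·(-187.8) + 2·(+0.0) = -375.6
Reactants: 2·(-424.7) = -849.4
ΔH_rxn = (-375.6) − (-849.4) = 473.8 kJ/mol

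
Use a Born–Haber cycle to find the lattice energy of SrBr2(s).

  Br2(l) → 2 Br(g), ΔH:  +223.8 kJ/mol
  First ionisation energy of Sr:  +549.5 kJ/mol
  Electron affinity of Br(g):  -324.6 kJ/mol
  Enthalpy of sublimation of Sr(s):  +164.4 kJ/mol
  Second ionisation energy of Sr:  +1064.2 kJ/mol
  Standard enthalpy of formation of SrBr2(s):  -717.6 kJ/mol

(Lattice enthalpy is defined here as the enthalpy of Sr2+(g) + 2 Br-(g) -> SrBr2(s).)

U = -2070.3 kJ/mol

ΔHf° = 1·ΔHsub + 1·(ΣIE) + 1·D(Br2) + 2·EA + U
-717.6 = 1·(+164.4) + 1·(+1613.7) + 1·(+223.8) + 2·(-324.6) + U
U = -717.6 − (+1352.7) = -2070.3 kJ/mol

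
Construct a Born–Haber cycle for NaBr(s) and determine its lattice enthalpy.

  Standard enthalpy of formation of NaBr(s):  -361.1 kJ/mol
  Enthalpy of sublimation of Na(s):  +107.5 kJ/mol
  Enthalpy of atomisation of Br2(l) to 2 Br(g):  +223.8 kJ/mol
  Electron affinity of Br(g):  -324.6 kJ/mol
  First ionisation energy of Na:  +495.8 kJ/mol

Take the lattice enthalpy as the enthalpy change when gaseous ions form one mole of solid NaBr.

U = -751.7 kJ/mol

ΔHf° = 1·ΔHsub + 1·(ΣIE) + 1/2·D(Br2) + 1·EA + U
-361.1 = 1·(+107.5) + 1·(+495.8) + 1/2·(+223.8) + 1·(-324.6) + U
U = -361.1 − (+390.6) = -751.7 kJ/mol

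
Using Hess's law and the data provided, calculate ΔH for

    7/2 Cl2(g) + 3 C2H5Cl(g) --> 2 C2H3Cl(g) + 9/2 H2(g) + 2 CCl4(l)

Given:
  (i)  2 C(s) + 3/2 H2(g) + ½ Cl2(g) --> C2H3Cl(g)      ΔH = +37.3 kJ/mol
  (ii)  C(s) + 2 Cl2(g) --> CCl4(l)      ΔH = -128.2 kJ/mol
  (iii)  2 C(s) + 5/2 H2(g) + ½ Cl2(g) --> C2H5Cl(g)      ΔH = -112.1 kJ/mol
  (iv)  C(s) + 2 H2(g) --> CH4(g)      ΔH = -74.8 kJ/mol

ΔH = 154.5 kJ/mol

(i) × 2 (scale by 2 for the 2 C2H3Cl(g)): (2)·(+37.3) = +74.6 kJ/mol
(ii) × 2 (scale by 2 for the 2 CCl4(l)): (2)·(-128.2) = -256.4 kJ/mol
(iii) reversed and × 3 (reverse to put C2H5Cl(g) on the reactant side; scale by 3 for the 3 C2H5Cl(g)): (-3)·(-112.1) = +336.3 kJ/mol
(iv): not needed (CH4(g) appears nowhere else).
Combining the equations, ΔH = (+74.6) + (-256.4) + (+336.3) = 154.5 kJ/mol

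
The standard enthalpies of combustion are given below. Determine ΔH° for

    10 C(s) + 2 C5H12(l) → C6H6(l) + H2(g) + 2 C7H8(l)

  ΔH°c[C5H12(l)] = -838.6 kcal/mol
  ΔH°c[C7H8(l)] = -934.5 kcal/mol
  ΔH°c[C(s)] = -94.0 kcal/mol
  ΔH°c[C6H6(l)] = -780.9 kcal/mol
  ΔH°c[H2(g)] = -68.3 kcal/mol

Using ΔH = Σ nΔHc°(reactants) − Σ nΔHc°(products):
= [10·(-94.0) + 2·(-838.6)] − [1·(-780.9) + 1·(-68.3) + 2·(-934.5)]
= 101.0 kcal/mol

ΔH° = 101.0 kcal/mol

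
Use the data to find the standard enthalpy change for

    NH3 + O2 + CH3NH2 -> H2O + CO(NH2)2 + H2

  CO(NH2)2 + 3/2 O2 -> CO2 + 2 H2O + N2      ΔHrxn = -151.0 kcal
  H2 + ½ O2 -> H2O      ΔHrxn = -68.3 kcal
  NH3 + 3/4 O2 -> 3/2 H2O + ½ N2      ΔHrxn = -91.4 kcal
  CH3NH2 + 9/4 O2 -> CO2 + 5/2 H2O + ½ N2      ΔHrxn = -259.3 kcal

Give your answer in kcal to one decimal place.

ΔHrxn = -131.4 kcal

equation 1 reversed (CO(NH2)2 must end up as a product): +151.0 kcal
equation 2 reversed (reverse to put H2 on the product side): +68.3 kcal
equation 3 as written (NH3 already on the reactant side): -91.4 kcal
equation 4 as written (CH3NH2 already on the reactant side): -259.3 kcal
Combining the equations, ΔHrxn = (-1)·(-151.0) + (-1)·(-68.3) + (1)·(-91.4) + (1)·(-259.3) = -131.4 kcal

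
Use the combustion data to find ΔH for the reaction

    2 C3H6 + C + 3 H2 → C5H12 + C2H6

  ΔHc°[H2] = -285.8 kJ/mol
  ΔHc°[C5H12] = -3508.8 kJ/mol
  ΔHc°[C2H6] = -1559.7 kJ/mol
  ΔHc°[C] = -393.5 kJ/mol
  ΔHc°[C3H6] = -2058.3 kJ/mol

ΔH = -299.0 kJ/mol

Using ΔH = Σ nΔHc°(reactants) − Σ nΔHc°(products):
= [2·(-2058.3) + 1·(-393.5) + 3·(-285.8)] − [1·(-3508.8) + 1·(-1559.7)]
= -299.0 kJ/mol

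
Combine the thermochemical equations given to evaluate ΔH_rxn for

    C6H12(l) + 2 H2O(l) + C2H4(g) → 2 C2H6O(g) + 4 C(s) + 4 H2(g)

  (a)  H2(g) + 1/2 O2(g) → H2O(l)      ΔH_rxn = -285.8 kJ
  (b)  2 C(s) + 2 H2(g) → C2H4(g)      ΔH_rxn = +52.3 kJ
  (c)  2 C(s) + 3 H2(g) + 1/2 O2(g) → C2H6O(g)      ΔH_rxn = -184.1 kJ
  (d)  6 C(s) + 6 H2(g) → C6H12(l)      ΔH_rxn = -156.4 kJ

(a) reversed and × 2: (-2)·(-285.8) = +571.6 kJ
(b) reversed: -52.3 kJ
(c) × 2: (2)·(-184.1) = -368.2 kJ
(d) reversed: +156.4 kJ
Since enthalpy is a state function, ΔH_rxn = (-2)·(-285.8) + (-1)·(+52.3) + (2)·(-184.1) + (-1)·(-156.4) = 307.5 kJ

ΔH_rxn = 307.5 kJ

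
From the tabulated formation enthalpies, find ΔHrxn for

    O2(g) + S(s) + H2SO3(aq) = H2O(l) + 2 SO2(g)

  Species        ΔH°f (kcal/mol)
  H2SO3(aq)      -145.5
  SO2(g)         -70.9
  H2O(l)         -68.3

Products: 1·(-68.3) + 2·(-70.9) = -210.1
Reactants: 1·(+0.0) + 1·(+0.0) + 1·(-145.5) = -145.5
ΔHrxn = (-210.1) − (-145.5) = -64.6 kcal/mol

ΔHrxn = -64.6 kcal/mol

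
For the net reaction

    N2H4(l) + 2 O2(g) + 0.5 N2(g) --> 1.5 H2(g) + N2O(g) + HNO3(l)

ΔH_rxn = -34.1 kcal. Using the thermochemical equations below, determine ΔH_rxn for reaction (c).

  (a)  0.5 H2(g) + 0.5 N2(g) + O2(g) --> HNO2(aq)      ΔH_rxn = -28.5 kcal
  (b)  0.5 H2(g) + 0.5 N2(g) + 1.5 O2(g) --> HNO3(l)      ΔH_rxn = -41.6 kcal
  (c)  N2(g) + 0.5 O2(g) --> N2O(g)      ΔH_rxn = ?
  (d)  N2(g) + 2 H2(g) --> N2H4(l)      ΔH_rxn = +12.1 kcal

(a): not needed.
(b) as written: -41.6 kcal
(c) as written: contributes x
(d) reversed: -12.1 kcal
-34.1 = (-41.6) + (-12.1) + x
x = (-34.1 − (-53.7)) / (1) = 19.6 kcal

ΔH_rxn = 19.6 kcal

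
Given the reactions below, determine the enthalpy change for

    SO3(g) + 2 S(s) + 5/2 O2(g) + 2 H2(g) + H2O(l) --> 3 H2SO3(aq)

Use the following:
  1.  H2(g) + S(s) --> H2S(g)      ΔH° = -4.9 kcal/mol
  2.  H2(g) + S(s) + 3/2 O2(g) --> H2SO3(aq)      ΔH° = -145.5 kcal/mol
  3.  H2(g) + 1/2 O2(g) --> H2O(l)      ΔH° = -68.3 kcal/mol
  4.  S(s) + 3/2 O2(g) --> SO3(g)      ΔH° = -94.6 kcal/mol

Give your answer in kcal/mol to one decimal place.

ΔH° = -273.6 kcal/mol

eq. 1: not needed.
eq. 2 × 3: (3)·(-145.5) = -436.5 kcal/mol
eq. 3 reversed: +68.3 kcal/mol
eq. 4 reversed: +94.6 kcal/mol
Combining the equations, ΔH° = (-436.5) + (+68.3) + (+94.6) = -273.6 kcal/mol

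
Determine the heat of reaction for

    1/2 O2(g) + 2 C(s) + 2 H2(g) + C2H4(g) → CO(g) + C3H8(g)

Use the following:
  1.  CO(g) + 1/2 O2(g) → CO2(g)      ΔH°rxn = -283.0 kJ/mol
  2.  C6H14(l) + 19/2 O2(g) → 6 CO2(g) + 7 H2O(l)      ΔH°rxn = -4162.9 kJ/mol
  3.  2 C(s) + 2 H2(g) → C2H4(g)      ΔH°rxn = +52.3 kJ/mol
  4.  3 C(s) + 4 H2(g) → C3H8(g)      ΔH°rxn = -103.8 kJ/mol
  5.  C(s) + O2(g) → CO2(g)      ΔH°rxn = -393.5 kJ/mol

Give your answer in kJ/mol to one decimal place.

eq. 1 reversed: +283.0 kJ/mol
eq. 2: not needed.
eq. 3 reversed: -52.3 kJ/mol
eq. 4 as written: -103.8 kJ/mol
eq. 5 as written: -393.5 kJ/mol
Combining the equations, ΔH°rxn = (+283.0) + (-52.3) + (-103.8) + (-393.5) = -266.6 kJ/mol

ΔH°rxn = -266.6 kJ/mol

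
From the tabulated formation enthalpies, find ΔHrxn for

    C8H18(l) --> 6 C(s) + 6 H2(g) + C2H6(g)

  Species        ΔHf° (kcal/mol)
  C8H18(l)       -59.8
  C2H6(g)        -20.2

Products: 6·(+0.0) + 6·(+0.0) + 1·(-20.2) = -20.2
Reactants: 1·(-59.8) = -59.8
ΔHrxn = (-20.2) − (-59.8) = 39.6 kcal/mol

ΔHrxn = 39.6 kcal/mol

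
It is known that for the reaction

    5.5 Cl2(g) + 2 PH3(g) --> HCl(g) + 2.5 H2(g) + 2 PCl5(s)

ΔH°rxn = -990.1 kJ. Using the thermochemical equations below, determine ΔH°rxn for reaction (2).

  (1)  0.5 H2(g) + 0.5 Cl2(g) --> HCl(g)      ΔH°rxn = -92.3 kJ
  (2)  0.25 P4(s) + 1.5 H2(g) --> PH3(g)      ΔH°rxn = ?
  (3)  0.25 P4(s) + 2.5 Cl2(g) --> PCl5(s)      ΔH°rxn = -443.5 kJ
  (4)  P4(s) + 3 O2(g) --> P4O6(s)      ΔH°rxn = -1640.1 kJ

ΔH°rxn = 5.4 kJ

(1) as written (HCl(g) already on the product side): -92.3 kJ
(2) reversed and × 2 (PH3(g) must end up as a reactant; scale by 2 for the 2 PH3(g)): contributes −2·x
(3) × 2 (×2 to match 2 PCl5(s) in the target): (2)·(-443.5) = -887.0 kJ
(4): not needed (O2(g) appears nowhere else).
-990.1 = (-92.3) + (-887.0) − 2·x
x = (-990.1 − (-979.3)) / (-2) = 5.4 kJ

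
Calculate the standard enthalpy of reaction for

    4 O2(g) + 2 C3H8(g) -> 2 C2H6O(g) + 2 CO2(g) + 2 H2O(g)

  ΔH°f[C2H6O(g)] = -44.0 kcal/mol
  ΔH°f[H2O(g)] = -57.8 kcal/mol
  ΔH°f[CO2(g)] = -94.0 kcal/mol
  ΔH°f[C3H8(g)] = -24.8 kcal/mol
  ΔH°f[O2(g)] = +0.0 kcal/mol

Products: 2·(-44.0) + 2·(-94.0) + 2·(-57.8) = -391.6
Reactants: 4·(+0.0) + 2·(-24.8) = -49.6
ΔH_rxn = (-391.6) − (-49.6) = -342.0 kcal/mol

ΔH_rxn = -342.0 kcal/mol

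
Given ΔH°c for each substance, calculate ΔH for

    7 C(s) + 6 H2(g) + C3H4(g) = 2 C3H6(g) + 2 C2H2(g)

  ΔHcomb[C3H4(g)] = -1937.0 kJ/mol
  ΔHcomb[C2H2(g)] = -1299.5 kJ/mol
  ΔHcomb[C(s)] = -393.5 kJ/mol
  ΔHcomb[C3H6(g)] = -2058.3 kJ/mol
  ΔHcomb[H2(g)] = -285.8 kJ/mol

ΔH = 309.3 kJ/mol

Using ΔH = Σ nΔHc°(reactants) − Σ nΔHc°(products):
= [7·(-393.5) + 6·(-285.8) + 1·(-1937.0)] − [2·(-2058.3) + 2·(-1299.5)]
= 309.3 kJ/mol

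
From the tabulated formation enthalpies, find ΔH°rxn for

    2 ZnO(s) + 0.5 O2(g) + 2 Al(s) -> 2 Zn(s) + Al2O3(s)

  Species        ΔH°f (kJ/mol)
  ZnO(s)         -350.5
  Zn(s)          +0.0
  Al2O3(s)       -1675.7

ΔH°rxn = -974.7 kJ/mol

Products: 2·(+0.0) + 1·(-1675.7) = -1675.7
Reactants: 2·(-350.5) + 1/2·(+0.0) + 2·(+0.0) = -701.0
ΔH°rxn = (-1675.7) − (-701.0) = -974.7 kJ/mol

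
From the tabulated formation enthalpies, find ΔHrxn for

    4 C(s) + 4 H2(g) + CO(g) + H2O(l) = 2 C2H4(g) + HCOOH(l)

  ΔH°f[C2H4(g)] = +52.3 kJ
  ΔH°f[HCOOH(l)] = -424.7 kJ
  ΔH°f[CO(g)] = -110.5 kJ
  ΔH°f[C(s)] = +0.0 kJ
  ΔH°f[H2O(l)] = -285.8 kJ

Products: 2·(+52.3) + 1·(-424.7) = -320.1
Reactants: 4·(+0.0) + 4·(+0.0) + 1·(-110.5) + 1·(-285.8) = -396.3
ΔHrxn = (-320.1) − (-396.3) = 76.2 kJ

ΔHrxn = 76.2 kJ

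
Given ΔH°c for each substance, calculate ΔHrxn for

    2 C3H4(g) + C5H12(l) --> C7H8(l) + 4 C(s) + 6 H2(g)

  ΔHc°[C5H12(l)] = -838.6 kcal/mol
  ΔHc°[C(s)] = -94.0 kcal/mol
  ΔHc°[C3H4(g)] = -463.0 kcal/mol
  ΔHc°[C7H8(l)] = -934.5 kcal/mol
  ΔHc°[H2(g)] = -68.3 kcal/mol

ΔHrxn = -44.3 kcal/mol

With combustion enthalpies, reactants minus products:
= [2·(-463.0) + 1·(-838.6)] − [1·(-934.5) + 4·(-94.0) + 6·(-68.3)]
= -44.3 kcal/mol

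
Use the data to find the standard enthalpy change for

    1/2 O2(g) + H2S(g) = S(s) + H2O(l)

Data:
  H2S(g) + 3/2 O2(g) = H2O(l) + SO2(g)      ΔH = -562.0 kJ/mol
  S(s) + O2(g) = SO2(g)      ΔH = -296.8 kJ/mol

ΔH = -265.2 kJ/mol

equation 1 as written (H2S(g) already on the reactant side): -562.0 kJ/mol
equation 2 reversed (reverse to put S(s) on the product side): +296.8 kJ/mol
ΔH = (1)·(-562.0) + (-1)·(-296.8) = -265.2 kJ/mol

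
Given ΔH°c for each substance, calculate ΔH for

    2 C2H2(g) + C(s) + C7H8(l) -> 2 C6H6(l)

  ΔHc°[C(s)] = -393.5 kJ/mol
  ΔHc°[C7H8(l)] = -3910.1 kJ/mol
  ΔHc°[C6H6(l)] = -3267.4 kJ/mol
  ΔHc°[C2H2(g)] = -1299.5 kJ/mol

Using ΔH = Σ nΔHc°(reactants) − Σ nΔHc°(products):
= [2·(-1299.5) + 1·(-393.5) + 1·(-3910.1)] − [2·(-3267.4)]
= -367.8 kJ/mol

ΔH = -367.8 kJ/mol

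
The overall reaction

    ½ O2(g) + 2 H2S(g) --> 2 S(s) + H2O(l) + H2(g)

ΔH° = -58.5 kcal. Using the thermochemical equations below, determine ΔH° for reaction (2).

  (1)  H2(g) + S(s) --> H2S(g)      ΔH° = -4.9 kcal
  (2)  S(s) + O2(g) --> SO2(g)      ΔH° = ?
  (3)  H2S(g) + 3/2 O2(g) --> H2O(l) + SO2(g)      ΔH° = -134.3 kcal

ΔH° = -70.9 kcal

(1) reversed (H2(g) must end up as a product): +4.9 kcal
(2) reversed: contributes −x
(3) as written (H2O(l) already on the product side): -134.3 kcal
-58.5 = (+4.9) + (-134.3) − x
x = (-58.5 − (-129.4)) / (-1) = -70.9 kcal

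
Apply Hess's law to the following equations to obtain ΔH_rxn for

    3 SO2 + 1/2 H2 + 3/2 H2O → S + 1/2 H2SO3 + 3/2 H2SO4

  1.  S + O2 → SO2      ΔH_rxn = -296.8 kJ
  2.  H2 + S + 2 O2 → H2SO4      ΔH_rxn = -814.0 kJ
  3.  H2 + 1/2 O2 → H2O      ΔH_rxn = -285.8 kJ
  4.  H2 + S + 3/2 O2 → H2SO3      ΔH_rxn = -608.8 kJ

eq. 1 reversed and × 3 (SO2 must end up as a reactant; ×3 to match 3 SO2 in the target): (-3)·(-296.8) = +890.4 kJ
eq. 2 × 3/2 (scale by 3/2 for the 3/2 H2SO4): (3/2)·(-814.0) = -1221.0 kJ
eq. 3 reversed and × 3/2 (H2O must end up as a reactant; ×3/2 to match 3/2 H2O in the target): (-3/2)·(-285.8) = +428.7 kJ
eq. 4 × 1/2 (×1/2 to match 1/2 H2SO3 in the target): (1/2)·(-608.8) = -304.4 kJ
ΔH_rxn = (+890.4) + (-1221.0) + (+428.7) + (-304.4) = -206.3 kJ

ΔH_rxn = -206.3 kJ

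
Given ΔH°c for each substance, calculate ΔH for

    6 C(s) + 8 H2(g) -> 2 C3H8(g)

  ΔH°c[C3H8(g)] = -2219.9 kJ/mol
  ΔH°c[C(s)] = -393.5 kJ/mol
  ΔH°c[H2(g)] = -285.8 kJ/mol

With combustion enthalpies, reactants minus products:
= [6·(-393.5) + 8·(-285.8)] − [2·(-2219.9)]
= -207.6 kJ/mol

ΔH = -207.6 kJ/mol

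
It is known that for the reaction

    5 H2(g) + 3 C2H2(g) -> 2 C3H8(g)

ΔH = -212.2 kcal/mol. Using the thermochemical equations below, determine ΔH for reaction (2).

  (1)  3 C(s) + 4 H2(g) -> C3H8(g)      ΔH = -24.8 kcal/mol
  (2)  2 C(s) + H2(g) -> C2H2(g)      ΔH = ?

ΔH = 54.2 kcal/mol

(1) × 2: (2)·(-24.8) = -49.6 kcal/mol
(2) reversed and × 3: contributes −3·x
-212.2 = (-49.6) − 3·x
x = (-212.2 − (-49.6)) / (-3) = 54.2 kcal/mol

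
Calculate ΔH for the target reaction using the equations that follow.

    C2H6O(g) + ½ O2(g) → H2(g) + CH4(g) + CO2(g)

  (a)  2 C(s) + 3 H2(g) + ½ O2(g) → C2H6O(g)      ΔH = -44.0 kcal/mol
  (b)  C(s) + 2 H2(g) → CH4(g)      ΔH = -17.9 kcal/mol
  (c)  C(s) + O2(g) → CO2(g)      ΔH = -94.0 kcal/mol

(a) reversed (reverse to put C2H6O(g) on the reactant side): +44.0 kcal/mol
(b) as written (CH4(g) already on the product side): -17.9 kcal/mol
(c) as written (CO2(g) already on the product side): -94.0 kcal/mol
By Hess's law, ΔH = (+44.0) + (-17.9) + (-94.0) = -67.9 kcal/mol

ΔH = -67.9 kcal/mol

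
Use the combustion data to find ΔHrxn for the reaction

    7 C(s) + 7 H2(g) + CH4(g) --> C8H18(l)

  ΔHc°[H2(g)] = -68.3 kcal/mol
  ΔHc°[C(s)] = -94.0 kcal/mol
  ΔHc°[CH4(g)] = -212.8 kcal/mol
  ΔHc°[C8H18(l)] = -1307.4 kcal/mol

ΔHrxn = -41.5 kcal/mol

With combustion enthalpies, reactants minus products:
= [7·(-94.0) + 7·(-68.3) + 1·(-212.8)] − [1·(-1307.4)]
= -41.5 kcal/mol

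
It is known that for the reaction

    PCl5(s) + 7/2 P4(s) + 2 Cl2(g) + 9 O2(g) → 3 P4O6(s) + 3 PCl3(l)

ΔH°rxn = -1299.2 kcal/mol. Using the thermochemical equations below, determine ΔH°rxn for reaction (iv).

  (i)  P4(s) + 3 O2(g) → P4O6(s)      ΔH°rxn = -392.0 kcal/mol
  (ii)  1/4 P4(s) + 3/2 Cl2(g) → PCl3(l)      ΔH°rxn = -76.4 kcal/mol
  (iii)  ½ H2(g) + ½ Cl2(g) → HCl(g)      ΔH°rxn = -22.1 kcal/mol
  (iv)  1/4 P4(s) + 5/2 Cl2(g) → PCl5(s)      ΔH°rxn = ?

(i) × 3 (scale by 3 for the 3 P4O6(s)): (3)·(-392.0) = -1176.0 kcal/mol
(ii) × 3 (×3 to match 3 PCl3(l) in the target): (3)·(-76.4) = -229.2 kcal/mol
(iii): not needed (H2(g) appears nowhere else).
(iv) reversed (PCl5(s) must end up as a reactant): contributes −x
-1299.2 = (-1176.0) + (-229.2) − x
x = (-1299.2 − (-1405.2)) / (-1) = -106.0 kcal/mol

ΔH°rxn = -106.0 kcal/mol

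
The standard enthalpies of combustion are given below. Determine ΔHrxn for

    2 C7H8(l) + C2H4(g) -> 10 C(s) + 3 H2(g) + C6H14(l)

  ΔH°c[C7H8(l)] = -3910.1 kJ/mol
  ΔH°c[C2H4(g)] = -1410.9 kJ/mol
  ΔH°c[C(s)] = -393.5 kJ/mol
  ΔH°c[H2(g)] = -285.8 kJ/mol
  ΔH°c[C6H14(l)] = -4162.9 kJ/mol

Using ΔH = Σ nΔHc°(reactants) − Σ nΔHc°(products):
= [2·(-3910.1) + 1·(-1410.9)] − [10·(-393.5) + 3·(-285.8) + 1·(-4162.9)]
= -275.8 kJ/mol

ΔHrxn = -275.8 kJ/mol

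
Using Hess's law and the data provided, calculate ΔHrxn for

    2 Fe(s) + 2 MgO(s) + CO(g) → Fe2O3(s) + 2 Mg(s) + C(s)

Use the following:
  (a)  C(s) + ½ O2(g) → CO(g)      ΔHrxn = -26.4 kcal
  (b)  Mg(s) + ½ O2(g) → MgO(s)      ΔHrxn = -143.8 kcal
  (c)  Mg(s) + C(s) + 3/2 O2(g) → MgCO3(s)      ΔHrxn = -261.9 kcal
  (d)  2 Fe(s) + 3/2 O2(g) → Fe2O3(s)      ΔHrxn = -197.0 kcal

(a) reversed: +26.4 kcal
(b) reversed and × 2: (-2)·(-143.8) = +287.6 kcal
(c): not needed.
(d) as written: -197.0 kcal
ΔHrxn = (+26.4) + (+287.6) + (-197.0) = 117.0 kcal

ΔHrxn = 117.0 kcal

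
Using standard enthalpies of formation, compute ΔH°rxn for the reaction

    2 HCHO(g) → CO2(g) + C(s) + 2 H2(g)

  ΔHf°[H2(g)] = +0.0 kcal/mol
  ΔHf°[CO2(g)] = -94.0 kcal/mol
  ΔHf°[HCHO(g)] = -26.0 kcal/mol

ΔH°rxn = -42.0 kcal/mol

Products: 1·(-94.0) + 1·(+0.0) + 2·(+0.0) = -94.0
Reactants: 2·(-26.0) = -52.0
ΔH°rxn = (-94.0) − (-52.0) = -42.0 kcal/mol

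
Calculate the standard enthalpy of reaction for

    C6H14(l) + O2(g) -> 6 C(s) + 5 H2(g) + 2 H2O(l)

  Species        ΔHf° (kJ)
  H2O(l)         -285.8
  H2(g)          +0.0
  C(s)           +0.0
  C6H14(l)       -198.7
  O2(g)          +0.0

Products: 6·(+0.0) + 5·(+0.0) + 2·(-285.8) = -571.6
Reactants: 1·(-198.7) + 1·(+0.0) = -198.7
ΔH_rxn = (-571.6) − (-198.7) = -372.9 kJ

ΔH_rxn = -372.9 kJ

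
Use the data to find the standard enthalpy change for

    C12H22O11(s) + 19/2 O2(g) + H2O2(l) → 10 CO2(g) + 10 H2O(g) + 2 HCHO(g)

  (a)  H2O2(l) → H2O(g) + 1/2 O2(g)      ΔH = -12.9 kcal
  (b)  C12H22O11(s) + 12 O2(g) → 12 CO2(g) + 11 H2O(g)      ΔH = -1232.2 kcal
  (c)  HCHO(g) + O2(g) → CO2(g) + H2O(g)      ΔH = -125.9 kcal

(a) as written (H2O2(l) already on the reactant side): -12.9 kcal
(b) as written (C12H22O11(s) already on the reactant side): -1232.2 kcal
(c) reversed and × 2 (HCHO(g) must end up as a product; scale by 2 for the 2 HCHO(g)): (-2)·(-125.9) = +251.8 kcal
ΔH = (1)·(-12.9) + (1)·(-1232.2) + (-2)·(-125.9) = -993.3 kcal

ΔH = -993.3 kcal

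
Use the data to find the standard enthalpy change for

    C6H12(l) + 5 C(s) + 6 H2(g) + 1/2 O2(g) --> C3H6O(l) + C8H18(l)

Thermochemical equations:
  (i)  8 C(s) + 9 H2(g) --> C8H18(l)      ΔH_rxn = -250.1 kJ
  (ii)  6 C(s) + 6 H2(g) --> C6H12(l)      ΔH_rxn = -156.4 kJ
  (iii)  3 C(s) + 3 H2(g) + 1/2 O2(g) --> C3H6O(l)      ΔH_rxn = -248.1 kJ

(i) as written (C8H18(l) already on the product side): -250.1 kJ
(ii) reversed (reverse to put C6H12(l) on the reactant side): +156.4 kJ
(iii) as written (C3H6O(l) already on the product side): -248.1 kJ
Combining the equations, ΔH_rxn = (1)·(-250.1) + (-1)·(-156.4) + (1)·(-248.1) = -341.8 kJ

ΔH_rxn = -341.8 kJ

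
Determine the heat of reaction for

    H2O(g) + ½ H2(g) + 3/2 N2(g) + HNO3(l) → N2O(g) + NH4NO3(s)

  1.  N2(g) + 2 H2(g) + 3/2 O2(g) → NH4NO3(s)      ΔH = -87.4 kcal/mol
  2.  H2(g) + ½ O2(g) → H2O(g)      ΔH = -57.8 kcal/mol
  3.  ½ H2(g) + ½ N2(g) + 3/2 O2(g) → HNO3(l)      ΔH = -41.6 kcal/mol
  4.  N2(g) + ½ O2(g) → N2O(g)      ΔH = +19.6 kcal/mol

ΔH = 31.6 kcal/mol

eq. 1 as written: -87.4 kcal/mol
eq. 2 reversed: +57.8 kcal/mol
eq. 3 reversed: +41.6 kcal/mol
eq. 4 as written: +19.6 kcal/mol
Summing the manipulated equations, ΔH = (-87.4) + (+57.8) + (+41.6) + (+19.6) = 31.6 kcal/mol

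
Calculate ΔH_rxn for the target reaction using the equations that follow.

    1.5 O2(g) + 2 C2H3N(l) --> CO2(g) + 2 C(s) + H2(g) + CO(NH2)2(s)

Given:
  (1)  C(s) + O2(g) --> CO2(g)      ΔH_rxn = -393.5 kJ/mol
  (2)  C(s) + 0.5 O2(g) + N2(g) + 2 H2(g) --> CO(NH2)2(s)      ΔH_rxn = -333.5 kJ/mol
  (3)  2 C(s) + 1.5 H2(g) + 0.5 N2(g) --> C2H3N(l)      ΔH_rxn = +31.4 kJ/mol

(1) as written (CO2(g) already on the product side): -393.5 kJ/mol
(2) as written (CO(NH2)2(s) already on the product side): -333.5 kJ/mol
(3) reversed and × 2 (reverse to put C2H3N(l) on the reactant side; scale by 2 for the 2 C2H3N(l)): (-2)·(+31.4) = -62.8 kJ/mol
ΔH_rxn = (1)·(-393.5) + (1)·(-333.5) + (-2)·(+31.4) = -789.8 kJ/mol

ΔH_rxn = -789.8 kJ/mol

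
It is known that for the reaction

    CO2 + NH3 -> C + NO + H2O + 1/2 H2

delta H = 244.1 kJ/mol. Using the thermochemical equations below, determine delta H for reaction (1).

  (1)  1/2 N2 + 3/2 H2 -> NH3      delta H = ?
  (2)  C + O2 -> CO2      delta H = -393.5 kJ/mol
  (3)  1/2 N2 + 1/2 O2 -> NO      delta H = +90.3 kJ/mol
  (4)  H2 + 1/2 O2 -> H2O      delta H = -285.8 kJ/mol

(1) reversed: contributes −x
(2) reversed: +393.5 kJ/mol
(3) as written: +90.3 kJ/mol
(4) as written: -285.8 kJ/mol
+244.1 = (+393.5) + (+90.3) + (-285.8) − x
x = (+244.1 − (+198.0)) / (-1) = -46.1 kJ/mol

delta H = -46.1 kJ/mol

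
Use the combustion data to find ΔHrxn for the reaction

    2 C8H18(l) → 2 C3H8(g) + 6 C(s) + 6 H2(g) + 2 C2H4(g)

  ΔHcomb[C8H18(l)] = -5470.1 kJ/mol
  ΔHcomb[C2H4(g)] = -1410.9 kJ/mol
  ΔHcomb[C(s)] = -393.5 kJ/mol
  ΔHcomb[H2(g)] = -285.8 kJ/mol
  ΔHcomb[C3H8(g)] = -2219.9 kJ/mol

With combustion enthalpies, reactants minus products:
= [2·(-5470.1)] − [2·(-2219.9) + 6·(-393.5) + 6·(-285.8) + 2·(-1410.9)]
= 397.2 kJ/mol

ΔHrxn = 397.2 kJ/mol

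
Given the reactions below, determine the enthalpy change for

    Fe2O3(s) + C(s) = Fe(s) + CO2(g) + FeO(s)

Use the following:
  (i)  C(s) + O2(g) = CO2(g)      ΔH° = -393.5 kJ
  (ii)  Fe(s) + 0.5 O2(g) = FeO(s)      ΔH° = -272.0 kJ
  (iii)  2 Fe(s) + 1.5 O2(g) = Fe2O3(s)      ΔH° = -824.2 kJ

(i) as written (CO2(g) already on the product side): -393.5 kJ
(ii) as written (FeO(s) already on the product side): -272.0 kJ
(iii) reversed (Fe2O3(s) must end up as a reactant): +824.2 kJ
ΔH° = (-393.5) + (-272.0) + (+824.2) = 158.7 kJ

ΔH° = 158.7 kJ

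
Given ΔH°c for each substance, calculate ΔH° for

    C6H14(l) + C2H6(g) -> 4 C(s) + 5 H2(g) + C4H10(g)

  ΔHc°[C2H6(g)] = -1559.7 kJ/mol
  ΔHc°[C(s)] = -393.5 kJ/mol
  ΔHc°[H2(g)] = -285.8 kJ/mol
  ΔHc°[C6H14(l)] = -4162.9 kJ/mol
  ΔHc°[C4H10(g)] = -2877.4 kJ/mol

Using ΔH = Σ nΔHc°(reactants) − Σ nΔHc°(products):
= [1·(-4162.9) + 1·(-1559.7)] − [4·(-393.5) + 5·(-285.8) + 1·(-2877.4)]
= 157.8 kJ/mol

ΔH° = 157.8 kJ/mol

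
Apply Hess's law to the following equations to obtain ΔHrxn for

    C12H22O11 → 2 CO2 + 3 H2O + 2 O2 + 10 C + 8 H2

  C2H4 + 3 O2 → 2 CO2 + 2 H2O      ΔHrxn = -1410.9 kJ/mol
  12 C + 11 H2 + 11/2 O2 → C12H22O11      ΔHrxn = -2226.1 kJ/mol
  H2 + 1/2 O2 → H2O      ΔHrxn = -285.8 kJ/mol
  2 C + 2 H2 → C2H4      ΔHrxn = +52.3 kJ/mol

ΔHrxn = 581.7 kJ/mol

equation 1 as written: -1410.9 kJ/mol
equation 2 reversed: +2226.1 kJ/mol
equation 3 as written: -285.8 kJ/mol
equation 4 as written: +52.3 kJ/mol
ΔHrxn = (-1410.9) + (+2226.1) + (-285.8) + (+52.3) = 581.7 kJ/mol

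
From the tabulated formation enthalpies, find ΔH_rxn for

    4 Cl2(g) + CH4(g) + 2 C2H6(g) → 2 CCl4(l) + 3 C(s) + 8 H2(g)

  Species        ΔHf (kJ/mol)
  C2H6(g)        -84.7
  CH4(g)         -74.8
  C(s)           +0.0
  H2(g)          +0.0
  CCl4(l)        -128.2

ΔH_rxn = -12.2 kJ/mol

Products: 2·(-128.2) + 3·(+0.0) + 8·(+0.0) = -256.4
Reactants: 4·(+0.0) + 1·(-74.8) + 2·(-84.7) = -244.2
ΔH_rxn = (-256.4) − (-244.2) = -12.2 kJ/mol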